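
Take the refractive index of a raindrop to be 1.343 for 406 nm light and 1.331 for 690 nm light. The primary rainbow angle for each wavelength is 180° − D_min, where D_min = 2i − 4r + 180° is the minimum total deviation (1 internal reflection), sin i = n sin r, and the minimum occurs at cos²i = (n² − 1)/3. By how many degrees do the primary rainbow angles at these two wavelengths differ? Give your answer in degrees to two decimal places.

At 406 nm (n = 1.343): cos²i = 0.26788 → i = 58.830°, r = 39.577°, D_min = 139.354°, rainbow angle = 40.646°.
At 690 nm (n = 1.331): cos²i = 0.25719 → i = 59.527°, r = 40.356°, D_min = 137.630°, rainbow angle = 42.370°.
Angular width = |40.646° − 42.370°| = 1.724°.

1.72°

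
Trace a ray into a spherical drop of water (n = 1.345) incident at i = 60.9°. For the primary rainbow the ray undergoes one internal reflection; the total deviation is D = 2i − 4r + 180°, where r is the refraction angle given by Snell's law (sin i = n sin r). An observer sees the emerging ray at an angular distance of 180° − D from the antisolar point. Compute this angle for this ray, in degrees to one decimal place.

sin r = sin 60.9° / 1.345 = 0.8738/1.345 = 0.6496; r = 40.51°.
D = 2·60.9° − 4·40.51° + 180° = 121.80° − 162.06° + 180° = 139.74°.
Angle from antisolar point = 180° − D = 40.26°.

40.3°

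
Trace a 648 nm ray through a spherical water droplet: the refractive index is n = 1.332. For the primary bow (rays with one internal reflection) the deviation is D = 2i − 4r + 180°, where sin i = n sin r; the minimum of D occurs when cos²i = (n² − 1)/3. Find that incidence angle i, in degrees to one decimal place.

59.5°

cos²i = (1.332² − 1)/3 = (1.77422 − 1)/3 = 0.25807.
cos i = 0.50801, so i = 59.469°.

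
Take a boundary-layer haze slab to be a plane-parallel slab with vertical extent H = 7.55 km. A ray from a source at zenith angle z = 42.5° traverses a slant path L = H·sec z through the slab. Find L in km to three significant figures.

sec z = 1/cos 42.5° = 1.3563.
L = 7.55 × 1.3563 = 10.240 km.

10.2 km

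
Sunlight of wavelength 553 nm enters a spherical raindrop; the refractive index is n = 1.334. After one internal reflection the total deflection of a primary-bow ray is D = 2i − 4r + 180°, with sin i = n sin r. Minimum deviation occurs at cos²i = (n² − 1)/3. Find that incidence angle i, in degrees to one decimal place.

59.4°

cos²i = (1.334² − 1)/3 = (1.77956 − 1)/3 = 0.25985.
cos i = 0.50976, so i = 59.352°.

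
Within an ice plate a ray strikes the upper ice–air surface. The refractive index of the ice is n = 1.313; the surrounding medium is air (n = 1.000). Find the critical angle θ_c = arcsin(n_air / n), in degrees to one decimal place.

sin θ_c = n_air / n = 1.000 / 1.313 = 0.7616.
θ_c = arcsin(0.7616) = 49.61°.

49.6°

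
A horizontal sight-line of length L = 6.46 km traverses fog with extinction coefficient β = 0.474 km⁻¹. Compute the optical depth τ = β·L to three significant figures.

3.06

τ = β·L = 0.474 × 6.46 = 3.0620.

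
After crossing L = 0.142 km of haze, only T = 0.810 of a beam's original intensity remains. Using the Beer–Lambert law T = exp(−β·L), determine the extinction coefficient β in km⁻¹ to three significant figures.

Beer–Lambert: T = exp(−βL) ⇒ β = −ln(T)/L = −ln(0.810)/0.142 = 0.2107/0.142 = 1.484 km⁻¹.

1.48 km⁻¹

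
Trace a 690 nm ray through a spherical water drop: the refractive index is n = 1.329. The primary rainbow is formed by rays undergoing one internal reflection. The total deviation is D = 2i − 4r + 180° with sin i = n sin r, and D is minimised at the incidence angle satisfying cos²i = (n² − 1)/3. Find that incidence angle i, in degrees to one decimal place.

59.6°

cos²i = (1.329² − 1)/3 = (1.76624 − 1)/3 = 0.25541.
cos i = 0.50538, so i = 59.643°.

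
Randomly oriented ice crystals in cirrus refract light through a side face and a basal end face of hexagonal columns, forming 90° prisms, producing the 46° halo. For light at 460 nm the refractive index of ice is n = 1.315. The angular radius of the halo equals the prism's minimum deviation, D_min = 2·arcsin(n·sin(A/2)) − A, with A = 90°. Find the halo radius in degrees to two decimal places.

n·sin(A/2) = 1.315 × sin 45° = 1.315 × 0.7071 = 0.9298.
D_min = 2·arcsin(0.9298) − 90° = 2 × 68.411° − 90° = 46.821°.

46.82°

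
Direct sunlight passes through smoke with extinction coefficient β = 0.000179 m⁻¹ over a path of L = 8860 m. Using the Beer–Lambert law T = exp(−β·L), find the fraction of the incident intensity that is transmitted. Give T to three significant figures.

τ = β·L = 0.000179 × 8860 = 1.5859.
T = exp(−1.5859) = 0.2048.

0.205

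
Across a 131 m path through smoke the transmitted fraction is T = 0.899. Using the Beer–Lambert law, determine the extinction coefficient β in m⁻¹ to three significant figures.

0.000813 m⁻¹

Beer–Lambert: T = exp(−βL) ⇒ β = −ln(T)/L = −ln(0.899)/131 = 0.1065/131 = 0.0008128 m⁻¹.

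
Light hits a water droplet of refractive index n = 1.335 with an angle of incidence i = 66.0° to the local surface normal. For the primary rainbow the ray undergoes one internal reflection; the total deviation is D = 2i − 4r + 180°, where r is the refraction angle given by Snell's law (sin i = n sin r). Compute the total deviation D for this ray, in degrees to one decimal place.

sin r = sin 66.0° / 1.335 = 0.9135/1.335 = 0.6843; r = 43.18°.
D = 2·66.0° − 4·43.18° + 180° = 132.00° − 172.72° + 180° = 139.28°.

139.3°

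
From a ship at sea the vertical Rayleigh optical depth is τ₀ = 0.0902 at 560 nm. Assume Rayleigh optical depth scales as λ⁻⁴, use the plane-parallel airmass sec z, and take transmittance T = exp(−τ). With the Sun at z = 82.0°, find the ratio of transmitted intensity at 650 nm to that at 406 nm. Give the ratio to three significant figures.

Airmass: sec 82.0° = 7.1853.
τ(650 nm) = 0.0902 × (560/650)⁴ × 7.1853 = 0.0902 × 0.5509 × 7.1853 = 0.3571.
τ(406 nm) = 0.0902 × (560/406)⁴ × 7.1853 = 0.0902 × 3.6195 × 7.1853 = 2.3458.
T(650)/T(406) = exp(τ_B − τ_A) = exp(1.9888) = 7.3066.

7.31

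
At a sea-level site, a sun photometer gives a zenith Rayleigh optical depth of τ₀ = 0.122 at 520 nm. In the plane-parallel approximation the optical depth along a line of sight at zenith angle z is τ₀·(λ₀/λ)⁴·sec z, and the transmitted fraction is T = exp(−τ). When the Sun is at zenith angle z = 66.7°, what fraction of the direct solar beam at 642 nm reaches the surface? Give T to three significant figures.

sec 66.7° = 2.5282.
τ = 0.122 × (520/642)⁴ × 2.5282 = 0.122 × 0.4304 × 2.5282 = 0.1328.
T = exp(−0.1328) = 0.8757.

0.876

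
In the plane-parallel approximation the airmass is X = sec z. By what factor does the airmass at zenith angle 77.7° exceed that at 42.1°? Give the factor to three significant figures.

3.48

X(77.7°)/X(42.1°) = sec 77.7° / sec 42.1° = cos 42.1° / cos 77.7° = 0.7420/0.2130 = 3.4830.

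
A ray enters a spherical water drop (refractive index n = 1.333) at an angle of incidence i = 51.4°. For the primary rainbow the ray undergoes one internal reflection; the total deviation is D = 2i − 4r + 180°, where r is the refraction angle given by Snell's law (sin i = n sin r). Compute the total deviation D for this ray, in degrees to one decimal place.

sin r = sin 51.4° / 1.333 = 0.7815/1.333 = 0.5863; r = 35.89°.
D = 2·51.4° − 4·35.89° + 180° = 102.80° − 143.58° + 180° = 139.22°.

139.2°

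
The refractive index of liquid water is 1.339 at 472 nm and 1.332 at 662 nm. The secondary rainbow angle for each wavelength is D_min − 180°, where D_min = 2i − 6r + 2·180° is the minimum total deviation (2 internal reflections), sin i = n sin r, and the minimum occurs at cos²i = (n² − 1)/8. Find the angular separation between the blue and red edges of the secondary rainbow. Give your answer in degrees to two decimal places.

1.82°

At 472 nm (n = 1.339): cos²i = 0.09912 → i = 71.650°, r = 45.141°, D_min = 232.451°, rainbow angle = 52.451°.
At 662 nm (n = 1.332): cos²i = 0.09678 → i = 71.875°, r = 45.520°, D_min = 230.628°, rainbow angle = 50.628°.
Angular width = |52.451° − 50.628°| = 1.823°.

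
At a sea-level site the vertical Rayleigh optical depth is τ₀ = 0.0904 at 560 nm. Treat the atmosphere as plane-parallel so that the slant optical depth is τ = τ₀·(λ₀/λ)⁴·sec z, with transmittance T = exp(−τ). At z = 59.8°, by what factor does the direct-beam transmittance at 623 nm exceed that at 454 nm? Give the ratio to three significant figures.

1.35

Airmass: sec 59.8° = 1.9880.
τ(623 nm) = 0.0904 × (560/623)⁴ × 1.9880 = 0.0904 × 0.6528 × 1.9880 = 0.1173.
τ(454 nm) = 0.0904 × (560/454)⁴ × 1.9880 = 0.0904 × 2.3149 × 1.9880 = 0.4160.
T(623)/T(454) = exp(τ_B − τ_A) = exp(0.2987) = 1.3481.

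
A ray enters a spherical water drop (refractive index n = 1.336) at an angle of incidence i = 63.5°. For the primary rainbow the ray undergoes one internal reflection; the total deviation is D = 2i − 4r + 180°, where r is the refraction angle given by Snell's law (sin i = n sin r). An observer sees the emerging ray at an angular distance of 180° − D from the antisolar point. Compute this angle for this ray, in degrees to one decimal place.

41.2°

sin r = sin 63.5° / 1.336 = 0.8949/1.336 = 0.6699; r = 42.06°.
D = 2·63.5° − 4·42.06° + 180° = 127.00° − 168.23° + 180° = 138.77°.
Angle from antisolar point = 180° − D = 41.23°.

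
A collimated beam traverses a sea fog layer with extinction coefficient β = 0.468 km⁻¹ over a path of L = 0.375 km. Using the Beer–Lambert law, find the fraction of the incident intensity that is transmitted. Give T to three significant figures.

0.839

τ = β·L = 0.468 × 0.375 = 0.1755.
T = exp(−0.1755) = 0.8390.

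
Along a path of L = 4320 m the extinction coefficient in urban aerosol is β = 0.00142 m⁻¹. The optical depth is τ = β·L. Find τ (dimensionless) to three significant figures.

6.13

τ = β·L = 0.00142 × 4320 = 6.1344.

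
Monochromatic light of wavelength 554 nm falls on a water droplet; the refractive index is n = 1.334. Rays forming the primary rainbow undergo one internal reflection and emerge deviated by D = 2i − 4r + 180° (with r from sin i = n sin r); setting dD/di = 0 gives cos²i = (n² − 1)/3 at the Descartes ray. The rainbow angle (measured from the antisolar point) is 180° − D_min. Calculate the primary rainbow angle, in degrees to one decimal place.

41.9°

cos²i = (1.77956 − 1)/3 = 0.25985; i = arccos(0.50976) = 59.352°.
sin r = sin 59.352°/1.334 = 0.64492; r = 40.159°.
D_min = 2·59.352° − 4·40.159° + 180° = 138.067°.
Rainbow angle = 180° − D_min = 41.933°.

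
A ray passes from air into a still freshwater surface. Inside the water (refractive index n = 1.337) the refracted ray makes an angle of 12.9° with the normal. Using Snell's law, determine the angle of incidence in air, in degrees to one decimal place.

Snell: sin θ_i = n · sin θ_r = 1.337 × sin 12.9° = 1.337 × 0.2233 = 0.2985.
θ_i = arcsin(0.2985) = 17.37°.

17.4°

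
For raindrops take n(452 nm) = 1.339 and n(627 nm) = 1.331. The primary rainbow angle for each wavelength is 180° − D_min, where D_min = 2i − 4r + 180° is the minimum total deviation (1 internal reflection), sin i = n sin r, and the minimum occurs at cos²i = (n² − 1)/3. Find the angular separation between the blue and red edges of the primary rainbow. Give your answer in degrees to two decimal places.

1.16°

At 452 nm (n = 1.339): cos²i = 0.26431 → i = 59.062°, r = 39.834°, D_min = 138.786°, rainbow angle = 41.214°.
At 627 nm (n = 1.331): cos²i = 0.25719 → i = 59.527°, r = 40.356°, D_min = 137.630°, rainbow angle = 42.370°.
Angular width = |41.214° − 42.370°| = 1.156°.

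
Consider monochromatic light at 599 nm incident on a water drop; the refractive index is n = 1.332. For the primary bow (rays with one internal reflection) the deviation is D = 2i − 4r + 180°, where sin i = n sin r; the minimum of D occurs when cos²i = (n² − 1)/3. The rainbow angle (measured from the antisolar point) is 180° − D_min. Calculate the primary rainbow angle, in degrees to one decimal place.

cos²i = (1.77422 − 1)/3 = 0.25807; i = arccos(0.50801) = 59.469°.
sin r = sin 59.469°/1.332 = 0.64666; r = 40.290°.
D_min = 2·59.469° − 4·40.290° + 180° = 137.776°.
Rainbow angle = 180° − D_min = 42.224°.

42.2°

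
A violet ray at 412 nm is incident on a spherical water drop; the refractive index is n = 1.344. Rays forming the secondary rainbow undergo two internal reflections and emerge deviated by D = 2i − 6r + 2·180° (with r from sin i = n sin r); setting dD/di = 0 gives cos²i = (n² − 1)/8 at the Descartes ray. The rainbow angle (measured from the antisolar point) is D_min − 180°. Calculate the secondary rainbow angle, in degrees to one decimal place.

53.7°

cos²i = (1.80634 − 1)/8 = 0.10079; i = arccos(0.31748) = 71.490°.
sin r = sin 71.490°/1.344 = 0.70555; r = 44.874°.
D_min = 2·71.490° − 6·44.874° + 360° = 233.733°.
Rainbow angle = D_min − 180° = 53.733°.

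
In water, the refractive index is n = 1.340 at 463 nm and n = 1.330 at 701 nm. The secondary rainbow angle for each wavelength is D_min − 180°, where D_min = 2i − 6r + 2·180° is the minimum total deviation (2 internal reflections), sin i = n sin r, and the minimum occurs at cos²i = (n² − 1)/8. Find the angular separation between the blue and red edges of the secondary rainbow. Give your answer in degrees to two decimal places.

At 463 nm (n = 1.340): cos²i = 0.09945 → i = 71.618°, r = 45.088°, D_min = 232.709°, rainbow angle = 52.709°.
At 701 nm (n = 1.330): cos²i = 0.09611 → i = 71.940°, r = 45.630°, D_min = 230.101°, rainbow angle = 50.101°.
Angular width = |52.709° − 50.101°| = 2.608°.

2.61°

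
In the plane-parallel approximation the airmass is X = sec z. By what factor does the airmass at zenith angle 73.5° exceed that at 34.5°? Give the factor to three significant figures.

2.90

X(73.5°)/X(34.5°) = sec 73.5° / sec 34.5° = cos 34.5° / cos 73.5° = 0.8241/0.2840 = 2.9017.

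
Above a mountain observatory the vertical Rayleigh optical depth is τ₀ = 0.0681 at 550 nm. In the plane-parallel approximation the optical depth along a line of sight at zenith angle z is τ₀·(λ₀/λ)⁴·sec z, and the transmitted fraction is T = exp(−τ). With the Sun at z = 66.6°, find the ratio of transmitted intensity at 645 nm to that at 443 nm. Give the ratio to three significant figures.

Airmass: sec 66.6° = 2.5180.
τ(645 nm) = 0.0681 × (550/645)⁴ × 2.5180 = 0.0681 × 0.5287 × 2.5180 = 0.0907.
τ(443 nm) = 0.0681 × (550/443)⁴ × 2.5180 = 0.0681 × 2.3759 × 2.5180 = 0.4074.
T(645)/T(443) = exp(τ_B − τ_A) = exp(0.3168) = 1.3727.

1.37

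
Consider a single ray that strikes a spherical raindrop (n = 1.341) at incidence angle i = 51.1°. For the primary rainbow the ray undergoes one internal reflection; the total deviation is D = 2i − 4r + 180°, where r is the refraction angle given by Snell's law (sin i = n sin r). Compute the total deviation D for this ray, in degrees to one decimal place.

140.3°

sin r = sin 51.1° / 1.341 = 0.7782/1.341 = 0.5803; r = 35.47°.
D = 2·51.1° − 4·35.47° + 180° = 102.20° − 141.90° + 180° = 140.30°.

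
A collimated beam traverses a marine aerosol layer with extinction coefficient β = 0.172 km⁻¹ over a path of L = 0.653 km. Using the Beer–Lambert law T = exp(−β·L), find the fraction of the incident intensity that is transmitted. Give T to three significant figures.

τ = β·L = 0.172 × 0.653 = 0.1123.
T = exp(−0.1123) = 0.8938.

0.894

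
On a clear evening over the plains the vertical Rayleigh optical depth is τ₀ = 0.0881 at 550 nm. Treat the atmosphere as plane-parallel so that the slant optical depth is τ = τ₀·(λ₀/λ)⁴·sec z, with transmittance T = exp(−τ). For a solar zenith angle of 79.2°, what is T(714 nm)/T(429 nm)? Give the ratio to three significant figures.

3.02

Airmass: sec 79.2° = 5.3367.
τ(714 nm) = 0.0881 × (550/714)⁴ × 5.3367 = 0.0881 × 0.3521 × 5.3367 = 0.1655.
τ(429 nm) = 0.0881 × (550/429)⁴ × 5.3367 = 0.0881 × 2.7016 × 5.3367 = 1.2702.
T(714)/T(429) = exp(τ_B − τ_A) = exp(1.1047) = 3.0182.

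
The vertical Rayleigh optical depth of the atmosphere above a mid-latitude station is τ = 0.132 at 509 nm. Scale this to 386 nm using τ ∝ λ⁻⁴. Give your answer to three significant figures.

0.399

τ(386 nm) = τ(509 nm) × (509/386)⁴ = 0.132 × (1.3187)⁴ = 0.132 × 3.0236 = 0.3991.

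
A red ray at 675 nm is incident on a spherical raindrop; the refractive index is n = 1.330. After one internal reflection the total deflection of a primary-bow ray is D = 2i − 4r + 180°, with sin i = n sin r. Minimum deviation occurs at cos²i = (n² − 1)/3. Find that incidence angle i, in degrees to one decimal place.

cos²i = (1.330² − 1)/3 = (1.76890 − 1)/3 = 0.25630.
cos i = 0.50626, so i = 59.585°.

59.6°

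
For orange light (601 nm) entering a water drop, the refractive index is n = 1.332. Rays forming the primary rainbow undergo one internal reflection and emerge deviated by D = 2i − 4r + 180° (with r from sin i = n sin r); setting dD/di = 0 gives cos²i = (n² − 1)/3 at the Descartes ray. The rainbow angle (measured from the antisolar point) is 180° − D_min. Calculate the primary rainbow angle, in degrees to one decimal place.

cos²i = (1.77422 − 1)/3 = 0.25807; i = arccos(0.50801) = 59.469°.
sin r = sin 59.469°/1.332 = 0.64666; r = 40.290°.
D_min = 2·59.469° − 4·40.290° + 180° = 137.776°.
Rainbow angle = 180° − D_min = 42.224°.

42.2°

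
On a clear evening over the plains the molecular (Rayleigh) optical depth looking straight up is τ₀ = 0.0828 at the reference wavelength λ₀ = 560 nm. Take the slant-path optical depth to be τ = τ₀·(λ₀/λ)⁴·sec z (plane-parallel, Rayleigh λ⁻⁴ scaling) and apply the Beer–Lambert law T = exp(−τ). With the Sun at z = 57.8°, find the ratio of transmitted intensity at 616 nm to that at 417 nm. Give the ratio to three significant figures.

Airmass: sec 57.8° = 1.8766.
τ(616 nm) = 0.0828 × (560/616)⁴ × 1.8766 = 0.0828 × 0.6830 × 1.8766 = 0.1061.
τ(417 nm) = 0.0828 × (560/417)⁴ × 1.8766 = 0.0828 × 3.2524 × 1.8766 = 0.5054.
T(616)/T(417) = exp(τ_B − τ_A) = exp(0.3992) = 1.4907.

1.49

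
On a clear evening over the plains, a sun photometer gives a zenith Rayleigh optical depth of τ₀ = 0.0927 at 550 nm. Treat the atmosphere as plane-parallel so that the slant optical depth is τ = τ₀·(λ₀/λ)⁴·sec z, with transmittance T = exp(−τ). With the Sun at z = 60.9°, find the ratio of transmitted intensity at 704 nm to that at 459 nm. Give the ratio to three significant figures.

1.38

Airmass: sec 60.9° = 2.0562.
τ(704 nm) = 0.0927 × (550/704)⁴ × 2.0562 = 0.0927 × 0.3725 × 2.0562 = 0.0710.
τ(459 nm) = 0.0927 × (550/459)⁴ × 2.0562 = 0.0927 × 2.0616 × 2.0562 = 0.3930.
T(704)/T(459) = exp(τ_B − τ_A) = exp(0.3219) = 1.3798.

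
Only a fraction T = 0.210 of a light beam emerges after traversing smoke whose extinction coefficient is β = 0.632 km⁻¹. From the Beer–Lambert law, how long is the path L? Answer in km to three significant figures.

Beer–Lambert: T = exp(−βL) ⇒ L = −ln(T)/β = −ln(0.210)/0.632 = 1.5606/0.632 = 2.469 km.

2.47 km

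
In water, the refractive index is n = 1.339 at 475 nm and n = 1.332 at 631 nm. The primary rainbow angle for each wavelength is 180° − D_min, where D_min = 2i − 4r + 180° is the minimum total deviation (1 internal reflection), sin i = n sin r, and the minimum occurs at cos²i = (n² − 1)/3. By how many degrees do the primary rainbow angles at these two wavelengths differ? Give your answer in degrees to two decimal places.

1.01°

At 475 nm (n = 1.339): cos²i = 0.26431 → i = 59.062°, r = 39.834°, D_min = 138.786°, rainbow angle = 41.214°.
At 631 nm (n = 1.332): cos²i = 0.25807 → i = 59.469°, r = 40.290°, D_min = 137.776°, rainbow angle = 42.224°.
Angular width = |41.214° − 42.224°| = 1.010°.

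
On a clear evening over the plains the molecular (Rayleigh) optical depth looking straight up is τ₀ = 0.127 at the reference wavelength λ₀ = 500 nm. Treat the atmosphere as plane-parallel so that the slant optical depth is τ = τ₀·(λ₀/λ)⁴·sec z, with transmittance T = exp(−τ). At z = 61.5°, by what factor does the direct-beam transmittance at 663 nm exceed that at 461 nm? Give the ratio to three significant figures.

1.33

Airmass: sec 61.5° = 2.0957.
τ(663 nm) = 0.127 × (500/663)⁴ × 2.0957 = 0.127 × 0.3235 × 2.0957 = 0.0861.
τ(461 nm) = 0.127 × (500/461)⁴ × 2.0957 = 0.127 × 1.3838 × 2.0957 = 0.3683.
T(663)/T(461) = exp(τ_B − τ_A) = exp(0.2822) = 1.3261.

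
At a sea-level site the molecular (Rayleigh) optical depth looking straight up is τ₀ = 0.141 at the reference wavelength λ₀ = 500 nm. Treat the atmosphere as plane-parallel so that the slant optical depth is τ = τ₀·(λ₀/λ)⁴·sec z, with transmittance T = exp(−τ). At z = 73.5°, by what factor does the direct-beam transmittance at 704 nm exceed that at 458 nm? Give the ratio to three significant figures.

Airmass: sec 73.5° = 3.5209.
τ(704 nm) = 0.141 × (500/704)⁴ × 3.5209 = 0.141 × 0.2544 × 3.5209 = 0.1263.
τ(458 nm) = 0.141 × (500/458)⁴ × 3.5209 = 0.141 × 1.4204 × 3.5209 = 0.7052.
T(704)/T(458) = exp(τ_B − τ_A) = exp(0.5789) = 1.7840.

1.78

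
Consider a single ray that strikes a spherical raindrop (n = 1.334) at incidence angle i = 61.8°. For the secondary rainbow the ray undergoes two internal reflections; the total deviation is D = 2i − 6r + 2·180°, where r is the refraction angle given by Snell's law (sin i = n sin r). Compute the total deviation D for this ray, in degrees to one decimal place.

235.5°

sin r = sin 61.8° / 1.334 = 0.8813/1.334 = 0.6606; r = 41.35°.
D = 2·61.8° − 6·41.35° + 2·180° = 123.60° − 248.10° + 360° = 235.50°.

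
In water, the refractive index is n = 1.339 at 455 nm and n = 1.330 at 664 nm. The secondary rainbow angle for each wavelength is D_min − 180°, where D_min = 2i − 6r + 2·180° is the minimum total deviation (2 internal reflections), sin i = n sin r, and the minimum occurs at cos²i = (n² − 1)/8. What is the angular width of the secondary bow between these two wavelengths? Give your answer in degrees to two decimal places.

2.35°

At 455 nm (n = 1.339): cos²i = 0.09912 → i = 71.650°, r = 45.141°, D_min = 232.451°, rainbow angle = 52.451°.
At 664 nm (n = 1.330): cos²i = 0.09611 → i = 71.940°, r = 45.630°, D_min = 230.101°, rainbow angle = 50.101°.
Angular width = |52.451° − 50.101°| = 2.350°.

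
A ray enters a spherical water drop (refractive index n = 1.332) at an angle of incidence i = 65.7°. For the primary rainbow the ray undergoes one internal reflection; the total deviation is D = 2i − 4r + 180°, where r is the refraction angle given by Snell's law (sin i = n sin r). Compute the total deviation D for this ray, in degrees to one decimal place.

sin r = sin 65.7° / 1.332 = 0.9114/1.332 = 0.6842; r = 43.18°.
D = 2·65.7° − 4·43.18° + 180° = 131.40° − 172.70° + 180° = 138.70°.

138.7°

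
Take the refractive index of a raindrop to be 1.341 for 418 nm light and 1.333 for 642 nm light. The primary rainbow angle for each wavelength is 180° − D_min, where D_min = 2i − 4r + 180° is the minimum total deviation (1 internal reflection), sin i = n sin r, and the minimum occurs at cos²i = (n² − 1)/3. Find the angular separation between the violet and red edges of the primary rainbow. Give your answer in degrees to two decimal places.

1.15°

At 418 nm (n = 1.341): cos²i = 0.26609 → i = 58.946°, r = 39.705°, D_min = 139.071°, rainbow angle = 40.929°.
At 642 nm (n = 1.333): cos²i = 0.25896 → i = 59.410°, r = 40.225°, D_min = 137.922°, rainbow angle = 42.078°.
Angular width = |40.929° − 42.078°| = 1.149°.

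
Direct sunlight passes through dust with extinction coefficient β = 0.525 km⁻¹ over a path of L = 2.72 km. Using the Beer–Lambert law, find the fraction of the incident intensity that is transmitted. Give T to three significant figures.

τ = β·L = 0.525 × 2.72 = 1.4280.
T = exp(−1.4280) = 0.2398.

0.240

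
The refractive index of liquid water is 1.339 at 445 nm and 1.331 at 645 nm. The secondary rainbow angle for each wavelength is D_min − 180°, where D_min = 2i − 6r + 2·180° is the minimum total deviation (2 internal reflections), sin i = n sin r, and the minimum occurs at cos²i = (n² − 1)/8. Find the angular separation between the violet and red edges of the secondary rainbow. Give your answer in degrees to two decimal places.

At 445 nm (n = 1.339): cos²i = 0.09912 → i = 71.650°, r = 45.141°, D_min = 232.451°, rainbow angle = 52.451°.
At 645 nm (n = 1.331): cos²i = 0.09645 → i = 71.907°, r = 45.575°, D_min = 230.365°, rainbow angle = 50.365°.
Angular width = |52.451° − 50.365°| = 2.086°.

2.09°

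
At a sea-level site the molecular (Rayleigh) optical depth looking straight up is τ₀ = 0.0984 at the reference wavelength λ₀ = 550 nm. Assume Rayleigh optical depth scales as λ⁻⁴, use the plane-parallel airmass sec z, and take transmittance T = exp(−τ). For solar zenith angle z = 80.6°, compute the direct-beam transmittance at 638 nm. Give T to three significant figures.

sec 80.6° = 6.1227.
τ = 0.0984 × (550/638)⁴ × 6.1227 = 0.0984 × 0.5523 × 6.1227 = 0.3327.
T = exp(−0.3327) = 0.7170.

0.717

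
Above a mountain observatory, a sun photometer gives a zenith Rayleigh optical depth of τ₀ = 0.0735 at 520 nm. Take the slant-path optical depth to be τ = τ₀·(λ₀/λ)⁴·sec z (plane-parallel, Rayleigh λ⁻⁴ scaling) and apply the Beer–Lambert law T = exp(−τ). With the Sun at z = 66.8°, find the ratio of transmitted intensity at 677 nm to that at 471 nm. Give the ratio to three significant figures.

Airmass: sec 66.8° = 2.5384.
τ(677 nm) = 0.0735 × (520/677)⁴ × 2.5384 = 0.0735 × 0.3481 × 2.5384 = 0.0649.
τ(471 nm) = 0.0735 × (520/471)⁴ × 2.5384 = 0.0735 × 1.4857 × 2.5384 = 0.2772.
T(677)/T(471) = exp(τ_B − τ_A) = exp(0.2123) = 1.2365.

1.24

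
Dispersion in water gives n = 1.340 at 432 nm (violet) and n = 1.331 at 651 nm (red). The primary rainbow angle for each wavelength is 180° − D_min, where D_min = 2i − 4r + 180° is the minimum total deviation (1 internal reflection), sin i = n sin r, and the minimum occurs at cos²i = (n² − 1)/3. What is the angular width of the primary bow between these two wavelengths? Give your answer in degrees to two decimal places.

1.30°

At 432 nm (n = 1.340): cos²i = 0.26520 → i = 59.004°, r = 39.770°, D_min = 138.929°, rainbow angle = 41.071°.
At 651 nm (n = 1.331): cos²i = 0.25719 → i = 59.527°, r = 40.356°, D_min = 137.630°, rainbow angle = 42.370°.
Angular width = |41.071° − 42.370°| = 1.299°.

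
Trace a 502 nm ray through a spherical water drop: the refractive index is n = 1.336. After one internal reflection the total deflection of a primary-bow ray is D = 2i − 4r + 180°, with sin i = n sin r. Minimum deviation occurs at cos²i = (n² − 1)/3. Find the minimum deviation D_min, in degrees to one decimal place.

138.4°

cos²i = (1.78490 − 1)/3 = 0.26163; i = arccos(0.51150) = 59.236°.
sin r = sin 59.236°/1.336 = 0.64318; r = 40.029°.
D_min = 2·59.236° − 4·40.029° + 180° = 138.356°.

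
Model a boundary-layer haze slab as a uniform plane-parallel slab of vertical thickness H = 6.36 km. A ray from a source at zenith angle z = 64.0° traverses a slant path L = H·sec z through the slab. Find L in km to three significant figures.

sec z = 1/cos 64.0° = 2.2812.
L = 6.36 × 2.2812 = 14.508 km.

14.5 km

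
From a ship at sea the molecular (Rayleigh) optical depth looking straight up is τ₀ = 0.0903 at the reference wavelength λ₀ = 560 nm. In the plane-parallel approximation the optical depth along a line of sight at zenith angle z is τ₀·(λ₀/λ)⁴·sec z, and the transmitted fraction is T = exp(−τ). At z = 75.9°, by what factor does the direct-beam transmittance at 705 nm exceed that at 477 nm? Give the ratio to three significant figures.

1.74

Airmass: sec 75.9° = 4.1048.
τ(705 nm) = 0.0903 × (560/705)⁴ × 4.1048 = 0.0903 × 0.3981 × 4.1048 = 0.1476.
τ(477 nm) = 0.0903 × (560/477)⁴ × 4.1048 = 0.0903 × 1.8997 × 4.1048 = 0.7041.
T(705)/T(477) = exp(τ_B − τ_A) = exp(0.5566) = 1.7447.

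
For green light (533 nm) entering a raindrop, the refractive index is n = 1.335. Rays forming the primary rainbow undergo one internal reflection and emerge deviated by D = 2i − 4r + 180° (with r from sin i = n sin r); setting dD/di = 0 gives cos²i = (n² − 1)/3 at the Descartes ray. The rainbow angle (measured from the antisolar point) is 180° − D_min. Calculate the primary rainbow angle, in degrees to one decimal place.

cos²i = (1.78222 − 1)/3 = 0.26074; i = arccos(0.51063) = 59.294°.
sin r = sin 59.294°/1.335 = 0.64405; r = 40.094°.
D_min = 2·59.294° − 4·40.094° + 180° = 138.212°.
Rainbow angle = 180° − D_min = 41.788°.

41.8°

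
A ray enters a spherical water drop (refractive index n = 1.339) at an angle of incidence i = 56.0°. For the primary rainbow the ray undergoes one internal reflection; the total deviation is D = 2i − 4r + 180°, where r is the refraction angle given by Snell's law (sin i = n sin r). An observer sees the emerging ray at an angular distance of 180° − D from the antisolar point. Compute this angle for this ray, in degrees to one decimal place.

41.0°

sin r = sin 56.0° / 1.339 = 0.8290/1.339 = 0.6191; r = 38.25°.
D = 2·56.0° − 4·38.25° + 180° = 112.00° − 153.02° + 180° = 138.98°.
Angle from antisolar point = 180° − D = 41.02°.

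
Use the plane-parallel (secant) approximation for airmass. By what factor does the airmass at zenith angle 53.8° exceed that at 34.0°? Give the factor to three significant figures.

X(53.8°)/X(34.0°) = sec 53.8° / sec 34.0° = cos 34.0° / cos 53.8° = 0.8290/0.5906 = 1.4037.

1.40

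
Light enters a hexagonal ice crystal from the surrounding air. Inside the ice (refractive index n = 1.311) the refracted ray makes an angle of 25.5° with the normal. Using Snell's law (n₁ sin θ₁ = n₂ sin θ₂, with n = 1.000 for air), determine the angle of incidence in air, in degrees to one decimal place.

Snell: sin θ_i = n · sin θ_r = 1.311 × sin 25.5° = 1.311 × 0.4305 = 0.5644.
θ_i = arcsin(0.5644) = 34.36°.

34.4°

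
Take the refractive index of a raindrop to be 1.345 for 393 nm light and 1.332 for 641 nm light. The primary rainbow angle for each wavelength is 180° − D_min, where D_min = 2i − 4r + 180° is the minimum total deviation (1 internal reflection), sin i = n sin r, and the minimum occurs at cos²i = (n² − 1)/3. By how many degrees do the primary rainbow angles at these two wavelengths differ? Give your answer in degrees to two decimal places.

1.86°

At 393 nm (n = 1.345): cos²i = 0.26967 → i = 58.715°, r = 39.448°, D_min = 139.635°, rainbow angle = 40.365°.
At 641 nm (n = 1.332): cos²i = 0.25807 → i = 59.469°, r = 40.290°, D_min = 137.776°, rainbow angle = 42.224°.
Angular width = |40.365° − 42.224°| = 1.859°.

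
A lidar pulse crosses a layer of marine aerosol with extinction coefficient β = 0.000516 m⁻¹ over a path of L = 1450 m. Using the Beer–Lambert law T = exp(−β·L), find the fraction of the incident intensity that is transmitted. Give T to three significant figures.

0.473

τ = β·L = 0.000516 × 1450 = 0.7482.
T = exp(−0.7482) = 0.4732.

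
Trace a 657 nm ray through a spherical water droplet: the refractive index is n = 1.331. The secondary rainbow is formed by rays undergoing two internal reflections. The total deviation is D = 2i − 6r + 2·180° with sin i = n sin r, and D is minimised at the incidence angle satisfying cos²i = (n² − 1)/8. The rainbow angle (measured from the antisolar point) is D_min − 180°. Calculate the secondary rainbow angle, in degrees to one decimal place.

cos²i = (1.77156 − 1)/8 = 0.09645; i = arccos(0.31056) = 71.907°.
sin r = sin 71.907°/1.331 = 0.71417; r = 45.575°.
D_min = 2·71.907° − 6·45.575° + 360° = 230.365°.
Rainbow angle = D_min − 180° = 50.365°.

50.4°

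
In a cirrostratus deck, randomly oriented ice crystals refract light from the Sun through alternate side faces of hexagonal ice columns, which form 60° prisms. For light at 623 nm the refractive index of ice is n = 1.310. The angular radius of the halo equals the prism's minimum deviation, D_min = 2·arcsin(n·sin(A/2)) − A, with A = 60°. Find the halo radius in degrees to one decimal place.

n·sin(A/2) = 1.310 × sin 30° = 1.310 × 0.5000 = 0.6550.
D_min = 2·arcsin(0.6550) − 60° = 2 × 40.920° − 60° = 21.839°.

21.8°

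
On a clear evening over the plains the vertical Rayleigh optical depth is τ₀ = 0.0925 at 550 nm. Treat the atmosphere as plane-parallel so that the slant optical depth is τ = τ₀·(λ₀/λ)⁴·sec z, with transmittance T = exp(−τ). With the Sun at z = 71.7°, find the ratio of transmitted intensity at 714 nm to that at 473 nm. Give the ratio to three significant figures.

Airmass: sec 71.7° = 3.1848.
τ(714 nm) = 0.0925 × (550/714)⁴ × 3.1848 = 0.0925 × 0.3521 × 3.1848 = 0.1037.
τ(473 nm) = 0.0925 × (550/473)⁴ × 3.1848 = 0.0925 × 1.8281 × 3.1848 = 0.5386.
T(714)/T(473) = exp(τ_B − τ_A) = exp(0.4348) = 1.5447.

1.54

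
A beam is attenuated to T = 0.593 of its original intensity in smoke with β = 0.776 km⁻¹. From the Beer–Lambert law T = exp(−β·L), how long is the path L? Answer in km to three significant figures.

Beer–Lambert: T = exp(−βL) ⇒ L = −ln(T)/β = −ln(0.593)/0.776 = 0.5226/0.776 = 0.6734 km.

0.673 km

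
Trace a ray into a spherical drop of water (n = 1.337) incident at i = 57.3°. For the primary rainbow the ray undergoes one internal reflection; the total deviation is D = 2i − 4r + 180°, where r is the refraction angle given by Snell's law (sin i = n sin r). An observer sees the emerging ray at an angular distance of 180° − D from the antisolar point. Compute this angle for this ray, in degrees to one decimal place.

sin r = sin 57.3° / 1.337 = 0.8415/1.337 = 0.6294; r = 39.01°.
D = 2·57.3° − 4·39.01° + 180° = 114.60° − 156.02° + 180° = 138.58°.
Angle from antisolar point = 180° − D = 41.42°.

41.4°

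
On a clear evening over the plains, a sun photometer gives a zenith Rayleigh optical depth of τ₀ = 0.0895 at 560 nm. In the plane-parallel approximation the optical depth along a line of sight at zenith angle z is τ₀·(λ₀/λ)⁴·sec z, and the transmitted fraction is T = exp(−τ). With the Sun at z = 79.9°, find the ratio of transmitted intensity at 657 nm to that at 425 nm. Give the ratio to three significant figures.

Airmass: sec 79.9° = 5.7023.
τ(657 nm) = 0.0895 × (560/657)⁴ × 5.7023 = 0.0895 × 0.5278 × 5.7023 = 0.2694.
τ(425 nm) = 0.0895 × (560/425)⁴ × 5.7023 = 0.0895 × 3.0144 × 5.7023 = 1.5384.
T(657)/T(425) = exp(τ_B − τ_A) = exp(1.2690) = 3.5574.

3.56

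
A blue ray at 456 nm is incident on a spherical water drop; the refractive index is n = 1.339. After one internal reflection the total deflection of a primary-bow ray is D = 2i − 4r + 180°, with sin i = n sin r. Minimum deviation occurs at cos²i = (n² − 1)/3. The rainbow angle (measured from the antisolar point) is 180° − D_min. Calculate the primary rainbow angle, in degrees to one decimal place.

41.2°

cos²i = (1.79292 − 1)/3 = 0.26431; i = arccos(0.51411) = 59.062°.
sin r = sin 59.062°/1.339 = 0.64057; r = 39.834°.
D_min = 2·59.062° − 4·39.834° + 180° = 138.786°.
Rainbow angle = 180° − D_min = 41.214°.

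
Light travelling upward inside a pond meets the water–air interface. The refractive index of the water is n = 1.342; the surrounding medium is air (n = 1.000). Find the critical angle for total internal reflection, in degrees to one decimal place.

48.2°

sin θ_c = n_air / n = 1.000 / 1.342 = 0.7452.
θ_c = arcsin(0.7452) = 48.17°.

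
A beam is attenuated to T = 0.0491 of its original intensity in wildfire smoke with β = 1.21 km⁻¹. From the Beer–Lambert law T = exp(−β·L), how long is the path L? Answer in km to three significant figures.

Beer–Lambert: T = exp(−βL) ⇒ L = −ln(T)/β = −ln(0.0491)/1.21 = 3.0139/1.21 = 2.491 km.

2.49 km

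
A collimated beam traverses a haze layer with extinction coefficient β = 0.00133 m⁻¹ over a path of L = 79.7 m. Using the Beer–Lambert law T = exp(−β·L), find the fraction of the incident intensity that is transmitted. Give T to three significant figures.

0.899

τ = β·L = 0.00133 × 79.7 = 0.1060.
T = exp(−0.1060) = 0.8994.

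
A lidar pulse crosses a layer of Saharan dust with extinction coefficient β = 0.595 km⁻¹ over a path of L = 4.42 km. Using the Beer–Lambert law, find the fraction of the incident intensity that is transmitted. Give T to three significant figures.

τ = β·L = 0.595 × 4.42 = 2.6299.
T = exp(−2.6299) = 0.0721.

0.0721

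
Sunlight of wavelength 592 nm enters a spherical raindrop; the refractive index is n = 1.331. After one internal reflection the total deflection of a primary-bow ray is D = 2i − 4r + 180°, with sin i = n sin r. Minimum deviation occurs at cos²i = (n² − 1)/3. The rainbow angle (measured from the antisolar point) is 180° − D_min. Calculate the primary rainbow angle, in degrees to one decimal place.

cos²i = (1.77156 − 1)/3 = 0.25719; i = arccos(0.50714) = 59.527°.
sin r = sin 59.527°/1.331 = 0.64753; r = 40.356°.
D_min = 2·59.527° − 4·40.356° + 180° = 137.630°.
Rainbow angle = 180° − D_min = 42.370°.

42.4°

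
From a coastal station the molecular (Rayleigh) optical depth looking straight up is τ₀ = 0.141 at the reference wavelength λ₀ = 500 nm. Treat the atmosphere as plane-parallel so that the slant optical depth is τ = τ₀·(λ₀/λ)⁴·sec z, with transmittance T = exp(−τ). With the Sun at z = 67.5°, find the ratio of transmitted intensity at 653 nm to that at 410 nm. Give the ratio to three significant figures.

1.99

Airmass: sec 67.5° = 2.6131.
τ(653 nm) = 0.141 × (500/653)⁴ × 2.6131 = 0.141 × 0.3437 × 2.6131 = 0.1267.
τ(410 nm) = 0.141 × (500/410)⁴ × 2.6131 = 0.141 × 2.2118 × 2.6131 = 0.8149.
T(653)/T(410) = exp(τ_B − τ_A) = exp(0.6883) = 1.9903.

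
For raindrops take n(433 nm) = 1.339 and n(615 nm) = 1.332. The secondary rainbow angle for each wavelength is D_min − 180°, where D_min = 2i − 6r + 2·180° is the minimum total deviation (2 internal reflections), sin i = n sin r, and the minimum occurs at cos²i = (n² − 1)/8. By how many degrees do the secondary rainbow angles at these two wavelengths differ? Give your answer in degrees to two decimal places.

At 433 nm (n = 1.339): cos²i = 0.09912 → i = 71.650°, r = 45.141°, D_min = 232.451°, rainbow angle = 52.451°.
At 615 nm (n = 1.332): cos²i = 0.09678 → i = 71.875°, r = 45.520°, D_min = 230.628°, rainbow angle = 50.628°.
Angular width = |52.451° − 50.628°| = 1.823°.

1.82°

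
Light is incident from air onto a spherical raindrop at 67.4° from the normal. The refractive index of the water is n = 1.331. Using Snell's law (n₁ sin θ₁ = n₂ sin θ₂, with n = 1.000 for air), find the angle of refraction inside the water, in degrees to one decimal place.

Snell: sin θ_r = sin θ_i / n = sin 67.4° / 1.331 = 0.9232 / 1.331 = 0.6936.
θ_r = arcsin(0.6936) = 43.92°.

43.9°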